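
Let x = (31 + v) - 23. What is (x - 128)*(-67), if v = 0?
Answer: 8040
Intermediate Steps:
x = 8 (x = (31 + 0) - 23 = 31 - 23 = 8)
(x - 128)*(-67) = (8 - 128)*(-67) = -120*(-67) = 8040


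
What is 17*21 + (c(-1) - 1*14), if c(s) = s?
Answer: 342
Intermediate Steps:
17*21 + (c(-1) - 1*14) = 17*21 + (-1 - 1*14) = 357 + (-1 - 14) = 357 - 15 = 342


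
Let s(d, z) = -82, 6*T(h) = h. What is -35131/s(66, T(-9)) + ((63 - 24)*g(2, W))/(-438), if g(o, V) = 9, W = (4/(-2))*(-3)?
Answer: 1279883/2993 ≈ 427.63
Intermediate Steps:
T(h) = h/6
W = 6 (W = (4*(-1/2))*(-3) = -2*(-3) = 6)
-35131/s(66, T(-9)) + ((63 - 24)*g(2, W))/(-438) = -35131/(-82) + ((63 - 24)*9)/(-438) = -35131*(-1/82) + (39*9)*(-1/438) = 35131/82 + 351*(-1/438) = 35131/82 - 117/146 = 1279883/2993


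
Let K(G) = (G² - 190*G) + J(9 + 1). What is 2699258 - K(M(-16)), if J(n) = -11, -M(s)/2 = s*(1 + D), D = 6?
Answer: 2691653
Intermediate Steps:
M(s) = -14*s (M(s) = -2*s*(1 + 6) = -2*s*7 = -14*s)
K(G) = -11 + G² - 190*G (K(G) = (G² - 190*G) - 11 = -11 + G² - 190*G)
2699258 - K(M(-16)) = 2699258 - (-11 + (-14*(-16))² - (-2660)*(-16)) = 2699258 - (-11 + 224² - 190*224) = 2699258 - (-11 + 50176 - 42560) = 2699258 - 1*7605 = 2699258 - 7605 = 2691653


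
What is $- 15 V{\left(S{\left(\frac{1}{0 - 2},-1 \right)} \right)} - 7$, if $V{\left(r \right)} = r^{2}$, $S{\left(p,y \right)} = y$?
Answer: $-22$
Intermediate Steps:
$- 15 V{\left(S{\left(\frac{1}{0 - 2},-1 \right)} \right)} - 7 = - 15 \left(-1\right)^{2} - 7 = \left(-15\right) 1 - 7 = -15 - 7 = -22$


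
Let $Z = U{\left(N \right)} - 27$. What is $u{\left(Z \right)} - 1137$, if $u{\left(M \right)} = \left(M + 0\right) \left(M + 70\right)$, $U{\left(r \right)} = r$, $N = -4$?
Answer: $-2346$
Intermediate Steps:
$Z = -31$ ($Z = -4 - 27 = -31$)
$u{\left(M \right)} = M \left(70 + M\right)$
$u{\left(Z \right)} - 1137 = - 31 \left(70 - 31\right) - 1137 = \left(-31\right) 39 - 1137 = -1209 - 1137 = -2346$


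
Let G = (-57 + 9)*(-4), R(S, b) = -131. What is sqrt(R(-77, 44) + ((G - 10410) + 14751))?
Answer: sqrt(4402) ≈ 66.348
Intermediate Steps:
G = 192 (G = -48*(-4) = 192)
sqrt(R(-77, 44) + ((G - 10410) + 14751)) = sqrt(-131 + ((192 - 10410) + 14751)) = sqrt(-131 + (-10218 + 14751)) = sqrt(-131 + 4533) = sqrt(4402)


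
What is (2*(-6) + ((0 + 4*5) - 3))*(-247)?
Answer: -1235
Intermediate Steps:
(2*(-6) + ((0 + 4*5) - 3))*(-247) = (-12 + ((0 + 20) - 3))*(-247) = (-12 + (20 - 3))*(-247) = (-12 + 17)*(-247) = 5*(-247) = -1235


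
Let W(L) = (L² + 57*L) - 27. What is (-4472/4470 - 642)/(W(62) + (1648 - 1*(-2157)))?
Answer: -718553/12466830 ≈ -0.057637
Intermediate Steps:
W(L) = -27 + L² + 57*L
(-4472/4470 - 642)/(W(62) + (1648 - 1*(-2157))) = (-4472/4470 - 642)/((-27 + 62² + 57*62) + (1648 - 1*(-2157))) = (-4472*1/4470 - 642)/((-27 + 3844 + 3534) + (1648 + 2157)) = (-2236/2235 - 642)/(7351 + 3805) = -1437106/2235/11156 = -1437106/2235*1/11156 = -718553/12466830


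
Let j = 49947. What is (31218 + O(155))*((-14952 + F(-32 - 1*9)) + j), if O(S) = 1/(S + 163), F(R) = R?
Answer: 173499859025/159 ≈ 1.0912e+9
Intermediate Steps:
O(S) = 1/(163 + S)
(31218 + O(155))*((-14952 + F(-32 - 1*9)) + j) = (31218 + 1/(163 + 155))*((-14952 + (-32 - 1*9)) + 49947) = (31218 + 1/318)*((-14952 + (-32 - 9)) + 49947) = (31218 + 1/318)*((-14952 - 41) + 49947) = 9927325*(-14993 + 49947)/318 = (9927325/318)*34954 = 173499859025/159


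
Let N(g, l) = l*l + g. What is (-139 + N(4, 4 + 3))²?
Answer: 7396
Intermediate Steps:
N(g, l) = g + l² (N(g, l) = l² + g = g + l²)
(-139 + N(4, 4 + 3))² = (-139 + (4 + (4 + 3)²))² = (-139 + (4 + 7²))² = (-139 + (4 + 49))² = (-139 + 53)² = (-86)² = 7396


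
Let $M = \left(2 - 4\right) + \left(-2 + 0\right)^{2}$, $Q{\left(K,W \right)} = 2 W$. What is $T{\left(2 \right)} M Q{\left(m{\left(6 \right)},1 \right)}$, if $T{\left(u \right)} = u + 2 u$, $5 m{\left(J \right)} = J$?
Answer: $24$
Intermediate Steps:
$m{\left(J \right)} = \frac{J}{5}$
$T{\left(u \right)} = 3 u$
$M = 2$ ($M = \left(2 - 4\right) + \left(-2\right)^{2} = -2 + 4 = 2$)
$T{\left(2 \right)} M Q{\left(m{\left(6 \right)},1 \right)} = 3 \cdot 2 \cdot 2 \cdot 2 \cdot 1 = 6 \cdot 2 \cdot 2 = 12 \cdot 2 = 24$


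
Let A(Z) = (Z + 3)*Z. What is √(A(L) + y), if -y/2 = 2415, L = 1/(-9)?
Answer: 2*I*√97814/9 ≈ 69.5*I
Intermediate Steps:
L = -⅑ ≈ -0.11111
y = -4830 (y = -2*2415 = -4830)
A(Z) = Z*(3 + Z) (A(Z) = (3 + Z)*Z = Z*(3 + Z))
√(A(L) + y) = √(-(3 - ⅑)/9 - 4830) = √(-⅑*26/9 - 4830) = √(-26/81 - 4830) = √(-391256/81) = 2*I*√97814/9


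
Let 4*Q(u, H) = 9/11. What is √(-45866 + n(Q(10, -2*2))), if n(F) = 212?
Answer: I*√45654 ≈ 213.67*I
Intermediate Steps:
Q(u, H) = 9/44 (Q(u, H) = (9/11)/4 = (9*(1/11))/4 = (¼)*(9/11) = 9/44)
√(-45866 + n(Q(10, -2*2))) = √(-45866 + 212) = √(-45654) = I*√45654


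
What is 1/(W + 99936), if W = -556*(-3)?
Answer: 1/101604 ≈ 9.8421e-6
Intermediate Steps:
W = 1668
1/(W + 99936) = 1/(1668 + 99936) = 1/101604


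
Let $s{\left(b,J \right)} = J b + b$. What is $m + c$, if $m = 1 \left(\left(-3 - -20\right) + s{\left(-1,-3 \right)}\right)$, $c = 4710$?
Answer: $4729$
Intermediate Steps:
$s{\left(b,J \right)} = b + J b$
$m = 19$ ($m = 1 \left(\left(-3 - -20\right) - \left(1 - 3\right)\right) = 1 \left(\left(-3 + 20\right) - -2\right) = 1 \left(17 + 2\right) = 1 \cdot 19 = 19$)
$m + c = 19 + 4710 = 4729$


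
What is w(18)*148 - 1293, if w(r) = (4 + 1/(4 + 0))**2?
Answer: 5521/4 ≈ 1380.3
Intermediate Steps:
w(r) = 289/16 (w(r) = (4 + 1/4)**2 = (17/4)**2 = 289/16)
w(18)*148 - 1293 = (289/16)*148 - 1293 = 10693/4 - 1293 = 5521/4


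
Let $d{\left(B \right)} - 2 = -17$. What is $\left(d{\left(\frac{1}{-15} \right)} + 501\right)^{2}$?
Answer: $236196$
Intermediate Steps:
$d{\left(B \right)} = -15$ ($d{\left(B \right)} = 2 - 17 = -15$)
$\left(d{\left(\frac{1}{-15} \right)} + 501\right)^{2} = \left(-15 + 501\right)^{2} = 486^{2} = 236196$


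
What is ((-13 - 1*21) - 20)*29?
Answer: -1566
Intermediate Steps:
((-13 - 1*21) - 20)*29 = ((-13 - 21) - 20)*29 = (-34 - 20)*29 = -54*29 = -1566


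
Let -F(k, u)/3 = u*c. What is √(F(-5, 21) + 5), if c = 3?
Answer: 2*I*√46 ≈ 13.565*I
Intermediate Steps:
F(k, u) = -9*u (F(k, u) = -3*u*3 = -9*u)
√(F(-5, 21) + 5) = √(-9*21 + 5) = √(-189 + 5) = √(-184) = 2*I*√46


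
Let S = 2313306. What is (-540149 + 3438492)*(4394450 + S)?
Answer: 19441377648308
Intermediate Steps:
(-540149 + 3438492)*(4394450 + S) = (-540149 + 3438492)*(4394450 + 2313306) = 2898343*6707756 = 19441377648308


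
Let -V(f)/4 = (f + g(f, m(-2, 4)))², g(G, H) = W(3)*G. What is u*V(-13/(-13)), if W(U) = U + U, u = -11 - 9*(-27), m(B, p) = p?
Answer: -45472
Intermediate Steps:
u = 232 (u = -11 + 243 = 232)
W(U) = 2*U
g(G, H) = 6*G (g(G, H) = (2*3)*G = 6*G)
V(f) = -196*f² (V(f) = -4*(f + 6*f)² = -4*49*f² = -196*f²)
u*V(-13/(-13)) = 232*(-196*1²) = 232*(-196*1) = 232*(-196) = -45472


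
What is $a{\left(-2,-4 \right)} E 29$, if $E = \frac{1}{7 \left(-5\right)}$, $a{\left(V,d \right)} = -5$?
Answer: $\frac{29}{7} \approx 4.1429$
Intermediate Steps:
$E = - \frac{1}{35}$ ($E = \frac{1}{-35} = - \frac{1}{35} \approx -0.028571$)
$a{\left(-2,-4 \right)} E 29 = \left(-5\right) \left(- \frac{1}{35}\right) 29 = \frac{1}{7} \cdot 29 = \frac{29}{7}$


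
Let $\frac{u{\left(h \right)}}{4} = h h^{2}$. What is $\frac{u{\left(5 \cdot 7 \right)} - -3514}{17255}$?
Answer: $\frac{25002}{2465} \approx 10.143$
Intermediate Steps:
$u{\left(h \right)} = 4 h^{3}$ ($u{\left(h \right)} = 4 h h^{2} = 4 h^{3}$)
$\frac{u{\left(5 \cdot 7 \right)} - -3514}{17255} = \frac{4 \left(5 \cdot 7\right)^{3} - -3514}{17255} = \left(4 \cdot 35^{3} + 3514\right) \frac{1}{17255} = \left(4 \cdot 42875 + 3514\right) \frac{1}{17255} = \left(171500 + 3514\right) \frac{1}{17255} = 175014 \cdot \frac{1}{17255} = \frac{25002}{2465}$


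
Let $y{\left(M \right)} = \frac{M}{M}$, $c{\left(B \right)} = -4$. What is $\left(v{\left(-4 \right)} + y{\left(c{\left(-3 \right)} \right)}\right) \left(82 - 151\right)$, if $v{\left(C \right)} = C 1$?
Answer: $207$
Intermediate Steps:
$v{\left(C \right)} = C$
$y{\left(M \right)} = 1$
$\left(v{\left(-4 \right)} + y{\left(c{\left(-3 \right)} \right)}\right) \left(82 - 151\right) = \left(-4 + 1\right) \left(82 - 151\right) = - 3 \left(82 - 151\right) = \left(-3\right) \left(-69\right) = 207$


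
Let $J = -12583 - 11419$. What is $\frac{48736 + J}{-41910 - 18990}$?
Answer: $- \frac{12367}{30450} \approx -0.40614$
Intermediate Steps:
$J = -24002$ ($J = -12583 - 11419 = -24002$)
$\frac{48736 + J}{-41910 - 18990} = \frac{48736 - 24002}{-41910 - 18990} = \frac{24734}{-60900} = 24734 \left(- \frac{1}{60900}\right) = - \frac{12367}{30450}$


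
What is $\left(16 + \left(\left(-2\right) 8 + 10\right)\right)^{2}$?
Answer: $100$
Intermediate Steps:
$\left(16 + \left(\left(-2\right) 8 + 10\right)\right)^{2} = \left(16 + \left(-16 + 10\right)\right)^{2} = \left(16 - 6\right)^{2} = 10^{2} = 100$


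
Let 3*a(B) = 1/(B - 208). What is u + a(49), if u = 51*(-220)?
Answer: -5351941/477 ≈ -11220.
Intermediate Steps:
a(B) = 1/(3*(-208 + B)) (a(B) = 1/(3*(B - 208)) = 1/(3*(-208 + B)))
u = -11220
u + a(49) = -11220 + 1/(3*(-208 + 49)) = -11220 + (⅓)/(-159) = -11220 + (⅓)*(-1/159) = -11220 - 1/477 = -5351941/477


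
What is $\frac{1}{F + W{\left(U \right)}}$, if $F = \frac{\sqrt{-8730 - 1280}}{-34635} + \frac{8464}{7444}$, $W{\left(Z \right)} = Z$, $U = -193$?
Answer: $- \frac{159420550493116665}{30586901402645958247} + \frac{23990424567 i \sqrt{10010}}{30586901402645958247} \approx -0.0052121 + 7.8473 \cdot 10^{-8} i$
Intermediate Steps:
$F = \frac{2116}{1861} - \frac{i \sqrt{10010}}{34635}$ ($F = \sqrt{-10010} \left(- \frac{1}{34635}\right) + 8464 \cdot \frac{1}{7444} = i \sqrt{10010} \left(- \frac{1}{34635}\right) + \frac{2116}{1861} = - \frac{i \sqrt{10010}}{34635} + \frac{2116}{1861} = \frac{2116}{1861} - \frac{i \sqrt{10010}}{34635} \approx 1.137 - 0.0028887 i$)
$\frac{1}{F + W{\left(U \right)}} = \frac{1}{\left(\frac{2116}{1861} - \frac{i \sqrt{10010}}{34635}\right) - 193} = \frac{1}{- \frac{357057}{1861} - \frac{i \sqrt{10010}}{34635}}$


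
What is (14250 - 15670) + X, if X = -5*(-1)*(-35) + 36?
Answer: -1559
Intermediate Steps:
X = -139 (X = 5*(-35) + 36 = -175 + 36 = -139)
(14250 - 15670) + X = (14250 - 15670) - 139 = -1420 - 139 = -1559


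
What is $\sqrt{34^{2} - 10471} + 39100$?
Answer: $39100 + 9 i \sqrt{115} \approx 39100.0 + 96.514 i$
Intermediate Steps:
$\sqrt{34^{2} - 10471} + 39100 = \sqrt{1156 - 10471} + 39100 = \sqrt{-9315} + 39100 = 9 i \sqrt{115} + 39100 = 39100 + 9 i \sqrt{115}$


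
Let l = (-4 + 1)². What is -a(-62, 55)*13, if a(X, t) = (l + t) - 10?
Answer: -702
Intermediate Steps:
l = 9 (l = (-3)² = 9)
a(X, t) = -1 + t (a(X, t) = (9 + t) - 10 = -1 + t)
-a(-62, 55)*13 = -(-1 + 55)*13 = -54*13 = -1*702 = -702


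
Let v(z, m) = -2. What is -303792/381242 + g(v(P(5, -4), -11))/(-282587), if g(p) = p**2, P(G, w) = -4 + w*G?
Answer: -42924597436/53867016527 ≈ -0.79686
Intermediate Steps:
P(G, w) = -4 + G*w
-303792/381242 + g(v(P(5, -4), -11))/(-282587) = -303792/381242 + (-2)**2/(-282587) = -303792*1/381242 + 4*(-1/282587) = -151896/190621 - 4/282587 = -42924597436/53867016527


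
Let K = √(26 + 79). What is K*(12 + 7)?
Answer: 19*√105 ≈ 194.69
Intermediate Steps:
K = √105 ≈ 10.247
K*(12 + 7) = √105*(12 + 7) = √105*19 = 19*√105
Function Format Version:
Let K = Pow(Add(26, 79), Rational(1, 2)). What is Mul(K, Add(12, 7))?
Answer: Mul(19, Pow(105, Rational(1, 2))) ≈ 194.69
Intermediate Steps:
K = Pow(105, Rational(1, 2)) ≈ 10.247
Mul(K, Add(12, 7)) = Mul(Pow(105, Rational(1, 2)), Add(12, 7)) = Mul(Pow(105, Rational(1, 2)), 19) = Mul(19, Pow(105, Rational(1, 2)))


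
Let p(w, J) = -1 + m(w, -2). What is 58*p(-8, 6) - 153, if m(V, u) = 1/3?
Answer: -575/3 ≈ -191.67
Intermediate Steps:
m(V, u) = ⅓
p(w, J) = -⅔ (p(w, J) = -1 + ⅓ = -⅔)
58*p(-8, 6) - 153 = 58*(-⅔) - 153 = -116/3 - 153 = -575/3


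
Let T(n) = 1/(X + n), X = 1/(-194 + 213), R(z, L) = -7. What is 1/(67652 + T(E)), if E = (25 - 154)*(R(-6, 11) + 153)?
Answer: 357845/24208929921 ≈ 1.4782e-5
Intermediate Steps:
X = 1/19 ≈ 0.052632
E = -18834 (E = (25 - 154)*(-7 + 153) = -129*146 = -18834)
T(n) = 1/(1/19 + n)
1/(67652 + T(E)) = 1/(67652 + 19/(1 + 19*(-18834))) = 1/(67652 + 19/(1 - 357846)) = 1/(67652 + 19/(-357845)) = 1/(67652 + 19*(-1/357845)) = 1/(67652 - 19/357845) = 1/(24208929921/357845) = 357845/24208929921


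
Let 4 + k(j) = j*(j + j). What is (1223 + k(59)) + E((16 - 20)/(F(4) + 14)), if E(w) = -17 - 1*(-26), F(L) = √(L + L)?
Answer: 8190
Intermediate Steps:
F(L) = √2*√L (F(L) = √(2*L) = √2*√L)
E(w) = 9 (E(w) = -17 + 26 = 9)
k(j) = -4 + 2*j² (k(j) = -4 + j*(j + j) = -4 + j*(2*j) = -4 + 2*j²)
(1223 + k(59)) + E((16 - 20)/(F(4) + 14)) = (1223 + (-4 + 2*59²)) + 9 = (1223 + (-4 + 2*3481)) + 9 = (1223 + (-4 + 6962)) + 9 = (1223 + 6958) + 9 = 8181 + 9 = 8190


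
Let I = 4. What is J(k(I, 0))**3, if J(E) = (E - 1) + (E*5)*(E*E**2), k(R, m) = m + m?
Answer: -1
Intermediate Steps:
k(R, m) = 2*m
J(E) = -1 + E + 5*E**4 (J(E) = (-1 + E) + (5*E)*E**3 = (-1 + E) + 5*E**4 = -1 + E + 5*E**4)
J(k(I, 0))**3 = (-1 + 2*0 + 5*(2*0)**4)**3 = (-1 + 0 + 5*0**4)**3 = (-1 + 0 + 5*0)**3 = (-1 + 0 + 0)**3 = (-1)**3 = -1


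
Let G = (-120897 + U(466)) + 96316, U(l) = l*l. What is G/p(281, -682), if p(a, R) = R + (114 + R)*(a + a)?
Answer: -192575/319898 ≈ -0.60199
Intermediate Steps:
U(l) = l²
p(a, R) = R + 2*a*(114 + R) (p(a, R) = R + (114 + R)*(2*a) = R + 2*a*(114 + R))
G = 192575 (G = (-120897 + 466²) + 96316 = (-120897 + 217156) + 96316 = 96259 + 96316 = 192575)
G/p(281, -682) = 192575/(-682 + 228*281 + 2*(-682)*281) = 192575/(-682 + 64068 - 383284) = 192575/(-319898) = 192575*(-1/319898) = -192575/319898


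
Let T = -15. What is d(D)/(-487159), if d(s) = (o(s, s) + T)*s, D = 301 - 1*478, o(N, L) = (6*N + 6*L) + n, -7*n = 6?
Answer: -2651283/3410113 ≈ -0.77748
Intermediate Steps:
n = -6/7 (n = -⅐*6 = -6/7 ≈ -0.85714)
o(N, L) = -6/7 + 6*L + 6*N (o(N, L) = (6*N + 6*L) - 6/7 = (6*L + 6*N) - 6/7 = -6/7 + 6*L + 6*N)
D = -177 (D = 301 - 478 = -177)
d(s) = s*(-111/7 + 12*s) (d(s) = ((-6/7 + 6*s + 6*s) - 15)*s = ((-6/7 + 12*s) - 15)*s = (-111/7 + 12*s)*s = s*(-111/7 + 12*s))
d(D)/(-487159) = ((3/7)*(-177)*(-37 + 28*(-177)))/(-487159) = ((3/7)*(-177)*(-37 - 4956))*(-1/487159) = ((3/7)*(-177)*(-4993))*(-1/487159) = (2651283/7)*(-1/487159) = -2651283/3410113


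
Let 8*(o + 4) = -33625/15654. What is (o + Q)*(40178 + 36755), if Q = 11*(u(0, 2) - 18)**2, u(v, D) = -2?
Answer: 42350558440451/125232 ≈ 3.3818e+8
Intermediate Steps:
Q = 4400 (Q = 11*(-2 - 18)**2 = 11*(-20)**2 = 11*400 = 4400)
o = -534553/125232 (o = -4 + (-33625/15654)/8 = -4 + (-33625*1/15654)/8 = -4 + (1/8)*(-33625/15654) = -4 - 33625/125232 = -534553/125232 ≈ -4.2685)
(o + Q)*(40178 + 36755) = (-534553/125232 + 4400)*(40178 + 36755) = (550486247/125232)*76933 = 42350558440451/125232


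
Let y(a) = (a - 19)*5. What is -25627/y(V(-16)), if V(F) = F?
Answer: 3661/25 ≈ 146.44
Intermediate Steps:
y(a) = -95 + 5*a (y(a) = (-19 + a)*5 = -95 + 5*a)
-25627/y(V(-16)) = -25627/(-95 + 5*(-16)) = -25627/(-95 - 80) = -25627/(-175) = -25627*(-1/175) = 3661/25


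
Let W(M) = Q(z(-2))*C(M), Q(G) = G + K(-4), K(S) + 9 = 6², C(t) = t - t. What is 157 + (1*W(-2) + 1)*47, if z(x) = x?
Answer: 204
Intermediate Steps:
C(t) = 0
K(S) = 27 (K(S) = -9 + 6² = -9 + 36 = 27)
Q(G) = 27 + G (Q(G) = G + 27 = 27 + G)
W(M) = 0 (W(M) = (27 - 2)*0 = 25*0 = 0)
157 + (1*W(-2) + 1)*47 = 157 + (1*0 + 1)*47 = 157 + (0 + 1)*47 = 157 + 1*47 = 157 + 47 = 204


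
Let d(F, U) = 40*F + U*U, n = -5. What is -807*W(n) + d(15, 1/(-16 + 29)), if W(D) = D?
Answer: 783316/169 ≈ 4635.0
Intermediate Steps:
d(F, U) = U**2 + 40*F (d(F, U) = 40*F + U**2 = U**2 + 40*F)
-807*W(n) + d(15, 1/(-16 + 29)) = -807*(-5) + ((1/(-16 + 29))**2 + 40*15) = 4035 + ((1/13)**2 + 600) = 4035 + (1/169 + 600) = 4035 + 101401/169 = 783316/169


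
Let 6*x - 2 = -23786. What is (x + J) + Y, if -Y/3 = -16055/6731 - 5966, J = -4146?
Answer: 65931193/6731 ≈ 9795.2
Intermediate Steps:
x = -3964 (x = 1/3 + (1/6)*(-23786) = 1/3 - 11893/3 = -3964)
Y = 120519603/6731 (Y = -3*(-16055/6731 - 5966) = -3*(-40173201/6731) = 120519603/6731 ≈ 17905.)
(x + J) + Y = (-3964 - 4146) + 120519603/6731 = -8110 + 120519603/6731 = 65931193/6731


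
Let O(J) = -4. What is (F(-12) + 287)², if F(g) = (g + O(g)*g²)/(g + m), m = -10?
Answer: 11909401/121 ≈ 98425.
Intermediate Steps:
F(g) = (g - 4*g²)/(-10 + g) (F(g) = (g - 4*g²)/(g - 10) = (g - 4*g²)/(-10 + g))
(F(-12) + 287)² = (-12*(1 - 4*(-12))/(-10 - 12) + 287)² = (-12*(1 + 48)/(-22) + 287)² = (-12*(-1/22)*49 + 287)² = (294/11 + 287)² = (3451/11)² = 11909401/121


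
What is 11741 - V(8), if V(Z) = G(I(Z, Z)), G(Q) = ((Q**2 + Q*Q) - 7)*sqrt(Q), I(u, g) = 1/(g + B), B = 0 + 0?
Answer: 11741 + 223*sqrt(2)/128 ≈ 11743.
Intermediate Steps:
B = 0
I(u, g) = 1/g (I(u, g) = 1/(g + 0) = 1/g)
G(Q) = sqrt(Q)*(-7 + 2*Q**2) (G(Q) = ((Q**2 + Q**2) - 7)*sqrt(Q) = (2*Q**2 - 7)*sqrt(Q) = (-7 + 2*Q**2)*sqrt(Q) = sqrt(Q)*(-7 + 2*Q**2))
V(Z) = sqrt(1/Z)*(-7 + 2/Z**2) (V(Z) = sqrt(1/Z)*(-7 + 2*(1/Z)**2) = sqrt(1/Z)*(-7 + 2/Z**2))
11741 - V(8) = 11741 - sqrt(1/8)*(2 - 7*8**2)/8**2 = 11741 - sqrt(1/8)*(2 - 7*64)/64 = 11741 - sqrt(2)/4*(2 - 448)/64 = 11741 - sqrt(2)/4*(-446)/64 = 11741 - (-223)*sqrt(2)/128 = 11741 + 223*sqrt(2)/128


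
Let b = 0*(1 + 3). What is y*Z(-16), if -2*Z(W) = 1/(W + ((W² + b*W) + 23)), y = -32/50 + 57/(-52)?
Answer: 2257/683800 ≈ 0.0033007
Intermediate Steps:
y = -2257/1300 (y = -32*1/50 + 57*(-1/52) = -16/25 - 57/52 = -2257/1300 ≈ -1.7362)
b = 0 (b = 0*4 = 0)
Z(W) = -1/(2*(23 + W + W²)) (Z(W) = -1/(2*(W + ((W² + 0*W) + 23))) = -1/(2*(W + ((W² + 0) + 23))) = -1/(2*(W + (W² + 23))) = -1/(2*(W + (23 + W²))) = -1/(2*(23 + W + W²)))
y*Z(-16) = -(-2257)/(1300*(46 + 2*(-16) + 2*(-16)²)) = -(-2257)/(1300*(46 - 32 + 2*256)) = -(-2257)/(1300*(46 - 32 + 512)) = -(-2257)/(1300*526) = -2257/1300*(-1/526) = 2257/683800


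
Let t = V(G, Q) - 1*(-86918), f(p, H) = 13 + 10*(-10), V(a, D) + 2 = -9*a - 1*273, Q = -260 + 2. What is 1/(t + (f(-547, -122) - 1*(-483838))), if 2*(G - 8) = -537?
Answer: 2/1145477 ≈ 1.7460e-6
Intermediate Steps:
G = -521/2 (G = 8 + (½)*(-537) = 8 - 537/2 = -521/2 ≈ -260.50)
Q = -258
V(a, D) = -275 - 9*a (V(a, D) = -2 + (-9*a - 1*273) = -2 + (-9*a - 273) = -2 + (-273 - 9*a) = -275 - 9*a)
f(p, H) = -87 (f(p, H) = 13 - 100 = -87)
t = 177975/2 (t = (-275 - 9*(-521/2)) - 1*(-86918) = (-275 + 4689/2) + 86918 = 4139/2 + 86918 = 177975/2 ≈ 88988.)
1/(t + (f(-547, -122) - 1*(-483838))) = 1/(177975/2 + (-87 - 1*(-483838))) = 1/(177975/2 + (-87 + 483838)) = 1/(177975/2 + 483751) = 1/(1145477/2) = 2/1145477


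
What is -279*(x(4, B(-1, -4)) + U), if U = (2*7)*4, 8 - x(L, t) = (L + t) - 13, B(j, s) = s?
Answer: -21483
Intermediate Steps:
x(L, t) = 21 - L - t (x(L, t) = 8 - ((L + t) - 13) = 8 - (-13 + L + t) = 8 + (13 - L - t) = 21 - L - t)
U = 56 (U = 14*4 = 56)
-279*(x(4, B(-1, -4)) + U) = -279*((21 - 1*4 - 1*(-4)) + 56) = -279*((21 - 4 + 4) + 56) = -279*(21 + 56) = -279*77 = -21483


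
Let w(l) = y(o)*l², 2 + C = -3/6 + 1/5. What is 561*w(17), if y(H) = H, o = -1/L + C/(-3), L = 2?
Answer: 216172/5 ≈ 43234.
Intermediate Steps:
C = -23/10 (C = -2 + (-3/6 + 1/5) = -2 + (-3*⅙ + 1*(⅕)) = -2 + (-½ + ⅕) = -2 - 3/10 = -23/10 ≈ -2.3000)
o = 4/15 (o = -1/2 - 23/10/(-3) = -1*½ - 23/10*(-⅓) = -½ + 23/30 = 4/15 ≈ 0.26667)
w(l) = 4*l²/15
561*w(17) = 561*((4/15)*17²) = 561*((4/15)*289) = 561*(1156/15) = 216172/5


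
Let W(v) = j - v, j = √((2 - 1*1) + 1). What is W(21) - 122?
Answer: -143 + √2 ≈ -141.59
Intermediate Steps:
j = √2 (j = √((2 - 1) + 1) = √(1 + 1) = √2 ≈ 1.4142)
W(v) = √2 - v
W(21) - 122 = (√2 - 1*21) - 122 = (√2 - 21) - 122 = (-21 + √2) - 122 = -143 + √2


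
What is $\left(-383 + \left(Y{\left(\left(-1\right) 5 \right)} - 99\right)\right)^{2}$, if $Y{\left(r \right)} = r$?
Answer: $237169$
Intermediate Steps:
$\left(-383 + \left(Y{\left(\left(-1\right) 5 \right)} - 99\right)\right)^{2} = \left(-383 - 104\right)^{2} = \left(-487\right)^{2} = 237169$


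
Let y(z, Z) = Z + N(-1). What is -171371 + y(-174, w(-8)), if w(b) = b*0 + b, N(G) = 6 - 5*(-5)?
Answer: -171348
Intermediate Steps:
N(G) = 31 (N(G) = 6 + 25 = 31)
w(b) = b (w(b) = 0 + b = b)
y(z, Z) = 31 + Z (y(z, Z) = Z + 31 = 31 + Z)
-171371 + y(-174, w(-8)) = -171371 + (31 - 8) = -171371 + 23 = -171348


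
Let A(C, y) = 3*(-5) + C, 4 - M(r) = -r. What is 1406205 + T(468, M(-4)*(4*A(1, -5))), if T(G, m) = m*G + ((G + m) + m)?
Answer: 1406673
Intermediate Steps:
M(r) = 4 + r (M(r) = 4 - (-1)*r = 4 + r)
A(C, y) = -15 + C
T(G, m) = G + 2*m + G*m (T(G, m) = G*m + (G + 2*m) = G + 2*m + G*m)
1406205 + T(468, M(-4)*(4*A(1, -5))) = 1406205 + (468 + 2*((4 - 4)*(4*(-15 + 1))) + 468*((4 - 4)*(4*(-15 + 1)))) = 1406205 + (468 + 2*(0*(4*(-14))) + 468*(0*(4*(-14)))) = 1406205 + (468 + 2*(0*(-56)) + 468*(0*(-56))) = 1406205 + (468 + 2*0 + 468*0) = 1406205 + (468 + 0 + 0) = 1406205 + 468 = 1406673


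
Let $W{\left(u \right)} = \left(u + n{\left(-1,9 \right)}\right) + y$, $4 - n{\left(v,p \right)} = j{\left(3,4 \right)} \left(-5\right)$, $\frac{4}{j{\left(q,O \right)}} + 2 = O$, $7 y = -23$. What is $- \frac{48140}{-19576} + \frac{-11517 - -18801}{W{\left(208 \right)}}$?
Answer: $\frac{267960857}{7492714} \approx 35.763$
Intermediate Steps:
$y = - \frac{23}{7}$ ($y = \frac{1}{7} \left(-23\right) = - \frac{23}{7} \approx -3.2857$)
$j{\left(q,O \right)} = \frac{4}{-2 + O}$
$n{\left(v,p \right)} = 14$ ($n{\left(v,p \right)} = 4 - \frac{4}{-2 + 4} \left(-5\right) = 4 - \frac{4}{2} \left(-5\right) = 4 - 4 \cdot \frac{1}{2} \left(-5\right) = 4 - 2 \left(-5\right) = 4 - -10 = 4 + 10 = 14$)
$W{\left(u \right)} = \frac{75}{7} + u$ ($W{\left(u \right)} = \left(u + 14\right) - \frac{23}{7} = \left(14 + u\right) - \frac{23}{7} = \frac{75}{7} + u$)
$- \frac{48140}{-19576} + \frac{-11517 - -18801}{W{\left(208 \right)}} = - \frac{48140}{-19576} + \frac{-11517 - -18801}{\frac{75}{7} + 208} = \left(-48140\right) \left(- \frac{1}{19576}\right) + \frac{-11517 + 18801}{\frac{1531}{7}} = \frac{12035}{4894} + 7284 \cdot \frac{7}{1531} = \frac{12035}{4894} + \frac{50988}{1531} = \frac{267960857}{7492714}$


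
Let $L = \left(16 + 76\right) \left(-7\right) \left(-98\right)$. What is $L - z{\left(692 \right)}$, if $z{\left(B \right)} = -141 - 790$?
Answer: $64043$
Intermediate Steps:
$z{\left(B \right)} = -931$ ($z{\left(B \right)} = -141 - 790 = -931$)
$L = 63112$ ($L = 92 \left(-7\right) \left(-98\right) = \left(-644\right) \left(-98\right) = 63112$)
$L - z{\left(692 \right)} = 63112 - -931 = 63112 + 931 = 64043$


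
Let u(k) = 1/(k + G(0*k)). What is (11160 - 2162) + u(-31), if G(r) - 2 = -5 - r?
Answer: 305931/34 ≈ 8998.0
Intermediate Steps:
G(r) = -3 - r (G(r) = 2 + (-5 - r) = -3 - r)
u(k) = 1/(-3 + k) (u(k) = 1/(k + (-3 - 0*k)) = 1/(k + (-3 - 1*0)) = 1/(k + (-3 + 0)) = 1/(k - 3) = 1/(-3 + k))
(11160 - 2162) + u(-31) = (11160 - 2162) + 1/(-3 - 31) = 8998 + 1/(-34) = 8998 - 1/34 = 305931/34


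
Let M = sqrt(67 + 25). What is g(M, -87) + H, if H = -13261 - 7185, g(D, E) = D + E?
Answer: -20533 + 2*sqrt(23) ≈ -20523.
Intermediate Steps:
M = 2*sqrt(23) (M = sqrt(92) = 2*sqrt(23) ≈ 9.5917)
H = -20446
g(M, -87) + H = (2*sqrt(23) - 87) - 20446 = (-87 + 2*sqrt(23)) - 20446 = -20533 + 2*sqrt(23)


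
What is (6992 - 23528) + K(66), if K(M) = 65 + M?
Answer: -16405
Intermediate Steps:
(6992 - 23528) + K(66) = (6992 - 23528) + (65 + 66) = -16536 + 131 = -16405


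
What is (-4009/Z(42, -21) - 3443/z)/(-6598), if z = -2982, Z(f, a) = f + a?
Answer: 565835/19675236 ≈ 0.028759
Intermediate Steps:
Z(f, a) = a + f
(-4009/Z(42, -21) - 3443/z)/(-6598) = (-4009/(-21 + 42) - 3443/(-2982))/(-6598) = (-4009/21 - 3443*(-1/2982))*(-1/6598) = (-4009*1/21 + 3443/2982)*(-1/6598) = (-4009/21 + 3443/2982)*(-1/6598) = -565835/2982*(-1/6598) = 565835/19675236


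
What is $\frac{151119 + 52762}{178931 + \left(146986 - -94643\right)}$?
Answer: $\frac{203881}{420560} \approx 0.48478$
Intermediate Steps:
$\frac{151119 + 52762}{178931 + \left(146986 - -94643\right)} = \frac{203881}{178931 + \left(146986 + 94643\right)} = \frac{203881}{178931 + 241629} = \frac{203881}{420560}$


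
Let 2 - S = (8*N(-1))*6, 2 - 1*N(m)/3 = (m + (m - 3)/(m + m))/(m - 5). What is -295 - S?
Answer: 15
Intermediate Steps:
N(m) = 6 - 3*(m + (-3 + m)/(2*m))/(-5 + m) (N(m) = 6 - 3*(m + (m - 3)/(m + m))/(m - 5) = 6 - 3*(m + (-3 + m)/((2*m)))/(-5 + m) = 6 - 3*(m + (-3 + m)*(1/(2*m)))/(-5 + m) = 6 - 3*(m + (-3 + m)/(2*m))/(-5 + m))
S = -310 (S = 2 - 8*((3/2)*(3 - 21*(-1) + 2*(-1)²)/(-1*(-5 - 1)))*6 = 2 - 8*((3/2)*(-1)*(3 + 21 + 2*1)/(-6))*6 = 2 - 8*((3/2)*(-1)*(-⅙)*(3 + 21 + 2))*6 = 2 - 8*((3/2)*(-1)*(-⅙)*26)*6 = 2 - 8*(13/2)*6 = 2 - 52*6 = 2 - 1*312 = 2 - 312 = -310)
-295 - S = -295 - 1*(-310) = -295 + 310 = 15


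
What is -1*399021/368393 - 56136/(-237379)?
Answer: -74039096511/87448761947 ≈ -0.84666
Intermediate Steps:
-1*399021/368393 - 56136/(-237379) = -399021*1/368393 - 56136*(-1/237379) = -399021/368393 + 56136/237379 = -74039096511/87448761947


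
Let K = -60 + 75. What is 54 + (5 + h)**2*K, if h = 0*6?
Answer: 429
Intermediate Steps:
h = 0
K = 15
54 + (5 + h)**2*K = 54 + (5 + 0)**2*15 = 54 + 5**2*15 = 54 + 25*15 = 54 + 375 = 429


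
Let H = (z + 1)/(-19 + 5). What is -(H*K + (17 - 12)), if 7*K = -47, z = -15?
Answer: 12/7 ≈ 1.7143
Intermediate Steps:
K = -47/7 (K = (⅐)*(-47) = -47/7 ≈ -6.7143)
H = 1 (H = (-15 + 1)/(-19 + 5) = -14/(-14) = -14*(-1/14) = 1)
-(H*K + (17 - 12)) = -(1*(-47/7) + (17 - 12)) = -(-47/7 + 5) = -1*(-12/7) = 12/7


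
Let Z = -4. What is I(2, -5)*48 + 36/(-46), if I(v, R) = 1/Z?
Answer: -294/23 ≈ -12.783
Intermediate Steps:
I(v, R) = -¼ (I(v, R) = 1/(-4) = -¼)
I(2, -5)*48 + 36/(-46) = -¼*48 + 36/(-46) = -12 + 36*(-1/46) = -12 - 18/23 = -294/23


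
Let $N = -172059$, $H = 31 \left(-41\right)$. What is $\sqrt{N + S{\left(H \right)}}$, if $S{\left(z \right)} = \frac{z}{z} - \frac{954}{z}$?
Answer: $\frac{2 i \sqrt{69487083761}}{1271} \approx 414.8 i$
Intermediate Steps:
$H = -1271$
$S{\left(z \right)} = 1 - \frac{954}{z}$
$\sqrt{N + S{\left(H \right)}} = \sqrt{-172059 + \frac{-954 - 1271}{-1271}} = \sqrt{-172059 - - \frac{2225}{1271}} = \sqrt{-172059 + \frac{2225}{1271}} = \sqrt{- \frac{218684764}{1271}} = \frac{2 i \sqrt{69487083761}}{1271}$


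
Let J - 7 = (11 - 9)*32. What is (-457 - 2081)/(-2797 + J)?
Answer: 27/29 ≈ 0.93103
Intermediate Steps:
J = 71 (J = 7 + (11 - 9)*32 = 7 + 2*32 = 7 + 64 = 71)
(-457 - 2081)/(-2797 + J) = (-457 - 2081)/(-2797 + 71) = -2538/(-2726) = -2538*(-1/2726) = 27/29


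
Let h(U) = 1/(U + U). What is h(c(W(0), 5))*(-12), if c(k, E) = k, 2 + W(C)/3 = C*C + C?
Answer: 1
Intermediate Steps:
W(C) = -6 + 3*C + 3*C² (W(C) = -6 + 3*(C*C + C) = -6 + 3*(C² + C) = -6 + 3*(C + C²) = -6 + (3*C + 3*C²) = -6 + 3*C + 3*C²)
h(U) = 1/(2*U)
h(c(W(0), 5))*(-12) = (1/(2*(-6 + 3*0 + 3*0²)))*(-12) = (1/(2*(-6 + 0 + 3*0)))*(-12) = (1/(2*(-6 + 0 + 0)))*(-12) = ((½)/(-6))*(-12) = ((½)*(-⅙))*(-12) = -1/12*(-12) = 1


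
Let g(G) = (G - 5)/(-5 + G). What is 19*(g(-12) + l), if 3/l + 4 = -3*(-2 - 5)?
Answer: 380/17 ≈ 22.353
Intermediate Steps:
g(G) = 1 (g(G) = (-5 + G)/(-5 + G) = 1)
l = 3/17 (l = 3/(-4 - 3*(-2 - 5)) = 3/(-4 - 3*(-7)) = 3/(-4 + 21) = 3/17 ≈ 0.17647)
19*(g(-12) + l) = 19*(1 + 3/17) = 19*(20/17) = 380/17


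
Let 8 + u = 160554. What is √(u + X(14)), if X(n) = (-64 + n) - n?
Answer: √160482 ≈ 400.60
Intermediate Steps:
u = 160546 (u = -8 + 160554 = 160546)
X(n) = -64
√(u + X(14)) = √(160546 - 64) = √160482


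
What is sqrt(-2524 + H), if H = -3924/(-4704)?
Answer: I*sqrt(1978162)/28 ≈ 50.231*I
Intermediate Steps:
H = 327/392 (H = -3924*(-1/4704) = 327/392 ≈ 0.83418)
sqrt(-2524 + H) = sqrt(-2524 + 327/392) = sqrt(-989081/392) = I*sqrt(1978162)/28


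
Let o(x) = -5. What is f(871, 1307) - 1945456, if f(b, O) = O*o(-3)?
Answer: -1951991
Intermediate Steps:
f(b, O) = -5*O (f(b, O) = O*(-5) = -5*O)
f(871, 1307) - 1945456 = -5*1307 - 1945456 = -6535 - 1945456 = -1951991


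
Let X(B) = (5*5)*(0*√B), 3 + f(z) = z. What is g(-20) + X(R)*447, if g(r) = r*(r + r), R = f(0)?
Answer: 800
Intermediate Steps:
f(z) = -3 + z
R = -3 (R = -3 + 0 = -3)
X(B) = 0 (X(B) = 25*0 = 0)
g(r) = 2*r² (g(r) = r*(2*r) = 2*r²)
g(-20) + X(R)*447 = 2*(-20)² + 0*447 = 2*400 + 0 = 800 + 0 = 800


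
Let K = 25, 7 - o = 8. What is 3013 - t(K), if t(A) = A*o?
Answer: 3038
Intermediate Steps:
o = -1 (o = 7 - 1*8 = 7 - 8 = -1)
t(A) = -A (t(A) = A*(-1) = -A)
3013 - t(K) = 3013 - (-1)*25 = 3013 - 1*(-25) = 3013 + 25 = 3038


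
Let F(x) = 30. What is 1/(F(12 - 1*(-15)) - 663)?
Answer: -1/633 ≈ -0.0015798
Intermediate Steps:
1/(F(12 - 1*(-15)) - 663) = 1/(30 - 663) = 1/(-633) = -1/633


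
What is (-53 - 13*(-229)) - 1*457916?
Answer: -454992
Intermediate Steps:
(-53 - 13*(-229)) - 1*457916 = (-53 + 2977) - 457916 = 2924 - 457916 = -454992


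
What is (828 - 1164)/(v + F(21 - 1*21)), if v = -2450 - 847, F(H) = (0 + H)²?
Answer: 16/157 ≈ 0.10191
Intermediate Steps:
F(H) = H²
v = -3297
(828 - 1164)/(v + F(21 - 1*21)) = (828 - 1164)/(-3297 + (21 - 1*21)²) = -336/(-3297 + (21 - 21)²) = -336/(-3297 + 0²) = -336/(-3297 + 0) = -336/(-3297) = -336*(-1/3297) = 16/157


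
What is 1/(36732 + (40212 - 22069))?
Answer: 1/54875 ≈ 1.8223e-5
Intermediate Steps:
1/(36732 + (40212 - 22069)) = 1/(36732 + 18143) = 1/54875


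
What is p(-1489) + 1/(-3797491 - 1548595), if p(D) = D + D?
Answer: -15920644109/5346086 ≈ -2978.0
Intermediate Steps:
p(D) = 2*D
p(-1489) + 1/(-3797491 - 1548595) = 2*(-1489) + 1/(-3797491 - 1548595) = -2978 + 1/(-5346086) = -2978 - 1/5346086 = -15920644109/5346086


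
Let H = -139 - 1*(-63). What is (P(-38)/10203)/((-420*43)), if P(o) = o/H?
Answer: -1/368532360 ≈ -2.7135e-9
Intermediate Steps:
H = -76 (H = -139 + 63 = -76)
P(o) = -o/76 (P(o) = o/(-76) = o*(-1/76) = -o/76)
(P(-38)/10203)/((-420*43)) = (-1/76*(-38)/10203)/((-420*43)) = ((1/2)*(1/10203))/(-18060) = (1/20406)*(-1/18060) = -1/368532360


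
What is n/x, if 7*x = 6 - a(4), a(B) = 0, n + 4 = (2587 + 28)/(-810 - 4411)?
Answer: -54831/10442 ≈ -5.2510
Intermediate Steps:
n = -23499/5221 (n = -4 + (2587 + 28)/(-810 - 4411) = -4 + 2615/(-5221) = -4 + 2615*(-1/5221) = -4 - 2615/5221 = -23499/5221 ≈ -4.5009)
x = 6/7 (x = (6 - 1*0)/7 = (6 + 0)/7 = (⅐)*6 = 6/7 ≈ 0.85714)
n/x = -23499/(5221*6/7) = -23499/5221*7/6 = -54831/10442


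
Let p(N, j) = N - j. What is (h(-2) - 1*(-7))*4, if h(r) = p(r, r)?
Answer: 28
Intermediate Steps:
h(r) = 0 (h(r) = r - r = 0)
(h(-2) - 1*(-7))*4 = (0 - 1*(-7))*4 = (0 + 7)*4 = 7*4 = 28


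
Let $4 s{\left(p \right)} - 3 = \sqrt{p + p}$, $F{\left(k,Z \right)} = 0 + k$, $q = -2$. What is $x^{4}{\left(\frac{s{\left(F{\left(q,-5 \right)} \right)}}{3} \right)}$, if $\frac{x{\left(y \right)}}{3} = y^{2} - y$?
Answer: $\frac{113953}{5308416} + \frac{25327 i}{110592} \approx 0.021466 + 0.22901 i$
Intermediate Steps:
$F{\left(k,Z \right)} = k$
$s{\left(p \right)} = \frac{3}{4} + \frac{\sqrt{2} \sqrt{p}}{4}$ ($s{\left(p \right)} = \frac{3}{4} + \frac{\sqrt{p + p}}{4} = \frac{3}{4} + \frac{\sqrt{2 p}}{4} = \frac{3}{4} + \frac{\sqrt{2} \sqrt{p}}{4}$)
$x{\left(y \right)} = - 3 y + 3 y^{2}$ ($x{\left(y \right)} = 3 \left(y^{2} - y\right) = - 3 y + 3 y^{2}$)
$x^{4}{\left(\frac{s{\left(F{\left(q,-5 \right)} \right)}}{3} \right)} = \left(3 \frac{\frac{3}{4} + \frac{\sqrt{2} \sqrt{-2}}{4}}{3} \left(-1 + \frac{\frac{3}{4} + \frac{\sqrt{2} \sqrt{-2}}{4}}{3}\right)\right)^{4} = \left(3 \left(\frac{3}{4} + \frac{\sqrt{2} i \sqrt{2}}{4}\right) \frac{1}{3} \left(-1 + \left(\frac{3}{4} + \frac{\sqrt{2} i \sqrt{2}}{4}\right) \frac{1}{3}\right)\right)^{4} = \left(3 \left(\frac{3}{4} + \frac{i}{2}\right) \frac{1}{3} \left(-1 + \left(\frac{3}{4} + \frac{i}{2}\right) \frac{1}{3}\right)\right)^{4} = \left(3 \left(\frac{1}{4} + \frac{i}{6}\right) \left(-1 + \left(\frac{1}{4} + \frac{i}{6}\right)\right)\right)^{4} = \left(3 \left(\frac{1}{4} + \frac{i}{6}\right) \left(- \frac{3}{4} + \frac{i}{6}\right)\right)^{4} = \left(3 \left(- \frac{3}{4} + \frac{i}{6}\right) \left(\frac{1}{4} + \frac{i}{6}\right)\right)^{4} = 81 \left(- \frac{3}{4} + \frac{i}{6}\right)^{4} \left(\frac{1}{4} + \frac{i}{6}\right)^{4}$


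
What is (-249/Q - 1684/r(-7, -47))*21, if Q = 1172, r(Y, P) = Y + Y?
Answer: 2955243/1172 ≈ 2521.5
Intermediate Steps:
r(Y, P) = 2*Y
(-249/Q - 1684/r(-7, -47))*21 = (-249/1172 - 1684/(2*(-7)))*21 = (-249*1/1172 - 1684/(-14))*21 = (-249/1172 - 1684*(-1/14))*21 = (-249/1172 + 842/7)*21 = (985081/8204)*21 = 2955243/1172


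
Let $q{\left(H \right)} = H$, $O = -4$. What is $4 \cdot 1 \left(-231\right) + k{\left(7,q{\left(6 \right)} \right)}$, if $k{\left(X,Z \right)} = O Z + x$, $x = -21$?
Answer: $-969$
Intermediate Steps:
$k{\left(X,Z \right)} = -21 - 4 Z$ ($k{\left(X,Z \right)} = - 4 Z - 21 = -21 - 4 Z$)
$4 \cdot 1 \left(-231\right) + k{\left(7,q{\left(6 \right)} \right)} = 4 \cdot 1 \left(-231\right) - 45 = 4 \left(-231\right) - 45 = -924 - 45 = -969$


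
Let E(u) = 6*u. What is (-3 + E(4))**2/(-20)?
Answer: -441/20 ≈ -22.050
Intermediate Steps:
(-3 + E(4))**2/(-20) = (-3 + 6*4)**2/(-20) = (-3 + 24)**2*(-1/20) = 21**2*(-1/20) = 441*(-1/20) = -441/20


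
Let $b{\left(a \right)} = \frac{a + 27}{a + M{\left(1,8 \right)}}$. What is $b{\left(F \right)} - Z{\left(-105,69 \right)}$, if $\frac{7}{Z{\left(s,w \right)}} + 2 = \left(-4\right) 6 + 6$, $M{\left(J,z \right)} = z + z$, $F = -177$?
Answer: $\frac{4127}{3220} \approx 1.2817$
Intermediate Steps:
$M{\left(J,z \right)} = 2 z$
$Z{\left(s,w \right)} = - \frac{7}{20}$ ($Z{\left(s,w \right)} = \frac{7}{-2 + \left(\left(-4\right) 6 + 6\right)} = \frac{7}{-2 + \left(-24 + 6\right)} = \frac{7}{-2 - 18} = \frac{7}{-20} = 7 \left(- \frac{1}{20}\right) = - \frac{7}{20}$)
$b{\left(a \right)} = \frac{27 + a}{16 + a}$ ($b{\left(a \right)} = \frac{a + 27}{a + 2 \cdot 8} = \frac{27 + a}{a + 16} = \frac{27 + a}{16 + a}$)
$b{\left(F \right)} - Z{\left(-105,69 \right)} = \frac{27 - 177}{16 - 177} - - \frac{7}{20} = \frac{1}{-161} \left(-150\right) + \frac{7}{20} = \left(- \frac{1}{161}\right) \left(-150\right) + \frac{7}{20} = \frac{150}{161} + \frac{7}{20} = \frac{4127}{3220}$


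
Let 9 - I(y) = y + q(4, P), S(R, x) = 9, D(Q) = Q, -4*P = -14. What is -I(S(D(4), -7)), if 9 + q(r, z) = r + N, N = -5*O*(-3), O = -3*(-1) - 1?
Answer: 25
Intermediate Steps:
P = 7/2 (P = -¼*(-14) = 7/2 ≈ 3.5000)
O = 2 (O = 3 - 1 = 2)
N = 30 (N = -10*(-3) = -5*(-6) = 30)
q(r, z) = 21 + r (q(r, z) = -9 + (r + 30) = -9 + (30 + r) = 21 + r)
I(y) = -16 - y (I(y) = 9 - (y + (21 + 4)) = 9 - (y + 25) = 9 - (25 + y) = 9 + (-25 - y) = -16 - y)
-I(S(D(4), -7)) = -(-16 - 1*9) = -(-16 - 9) = -1*(-25) = 25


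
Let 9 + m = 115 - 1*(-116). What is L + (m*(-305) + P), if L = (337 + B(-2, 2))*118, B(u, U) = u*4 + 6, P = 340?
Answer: -27840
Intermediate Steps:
B(u, U) = 6 + 4*u (B(u, U) = 4*u + 6 = 6 + 4*u)
m = 222 (m = -9 + (115 - 1*(-116)) = -9 + (115 + 116) = -9 + 231 = 222)
L = 39530 (L = (337 + (6 + 4*(-2)))*118 = (337 + (6 - 8))*118 = (337 - 2)*118 = 335*118 = 39530)
L + (m*(-305) + P) = 39530 + (222*(-305) + 340) = 39530 + (-67710 + 340) = 39530 - 67370 = -27840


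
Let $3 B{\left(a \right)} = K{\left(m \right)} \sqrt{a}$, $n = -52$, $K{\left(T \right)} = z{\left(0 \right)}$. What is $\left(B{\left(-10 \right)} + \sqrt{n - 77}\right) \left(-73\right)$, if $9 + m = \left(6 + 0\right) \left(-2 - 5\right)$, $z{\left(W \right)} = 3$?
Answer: $73 i \left(- \sqrt{10} - \sqrt{129}\right) \approx - 1060.0 i$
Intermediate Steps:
$m = -51$ ($m = -9 + \left(6 + 0\right) \left(-2 - 5\right) = -9 + 6 \left(-7\right) = -9 - 42 = -51$)
$K{\left(T \right)} = 3$
$B{\left(a \right)} = \sqrt{a}$ ($B{\left(a \right)} = \frac{3 \sqrt{a}}{3} = \sqrt{a}$)
$\left(B{\left(-10 \right)} + \sqrt{n - 77}\right) \left(-73\right) = \left(\sqrt{-10} + \sqrt{-52 - 77}\right) \left(-73\right) = \left(i \sqrt{10} + \sqrt{-129}\right) \left(-73\right) = \left(i \sqrt{10} + i \sqrt{129}\right) \left(-73\right) = - 73 i \sqrt{10} - 73 i \sqrt{129}$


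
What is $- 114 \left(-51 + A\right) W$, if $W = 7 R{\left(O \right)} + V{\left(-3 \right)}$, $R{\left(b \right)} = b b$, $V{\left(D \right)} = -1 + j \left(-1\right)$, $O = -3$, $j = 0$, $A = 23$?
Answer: $197904$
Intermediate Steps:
$V{\left(D \right)} = -1$ ($V{\left(D \right)} = -1 + 0 \left(-1\right) = -1 + 0 = -1$)
$R{\left(b \right)} = b^{2}$
$W = 62$ ($W = 7 \left(-3\right)^{2} - 1 = 7 \cdot 9 - 1 = 63 - 1 = 62$)
$- 114 \left(-51 + A\right) W = - 114 \left(-51 + 23\right) 62 = \left(-114\right) \left(-28\right) 62 = 3192 \cdot 62 = 197904$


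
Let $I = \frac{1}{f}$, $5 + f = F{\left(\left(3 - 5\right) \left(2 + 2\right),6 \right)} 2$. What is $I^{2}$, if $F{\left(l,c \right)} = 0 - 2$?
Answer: $\frac{1}{81} \approx 0.012346$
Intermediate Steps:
$F{\left(l,c \right)} = -2$
$f = -9$ ($f = -5 - 4 = -9$)
$I = - \frac{1}{9}$ ($I = \frac{1}{-9} = - \frac{1}{9} \approx -0.11111$)
$I^{2} = \left(- \frac{1}{9}\right)^{2} = \frac{1}{81}$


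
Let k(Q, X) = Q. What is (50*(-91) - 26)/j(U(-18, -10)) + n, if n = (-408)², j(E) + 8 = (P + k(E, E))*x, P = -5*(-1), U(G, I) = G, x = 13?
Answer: 29468704/177 ≈ 1.6649e+5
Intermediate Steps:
P = 5
j(E) = 57 + 13*E (j(E) = -8 + (5 + E)*13 = -8 + (65 + 13*E) = 57 + 13*E)
n = 166464
(50*(-91) - 26)/j(U(-18, -10)) + n = (50*(-91) - 26)/(57 + 13*(-18)) + 166464 = (-4550 - 26)/(57 - 234) + 166464 = -4576/(-177) + 166464 = -4576*(-1/177) + 166464 = 4576/177 + 166464 = 29468704/177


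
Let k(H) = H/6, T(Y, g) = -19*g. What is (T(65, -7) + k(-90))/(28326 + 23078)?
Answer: 59/25702 ≈ 0.0022955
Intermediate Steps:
k(H) = H/6 (k(H) = H*(⅙) = H/6)
(T(65, -7) + k(-90))/(28326 + 23078) = (-19*(-7) + (⅙)*(-90))/(28326 + 23078) = (133 - 15)/51404 = 118*(1/51404) = 59/25702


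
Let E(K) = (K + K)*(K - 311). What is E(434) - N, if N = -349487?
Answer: 456251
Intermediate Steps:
E(K) = 2*K*(-311 + K) (E(K) = (2*K)*(-311 + K) = 2*K*(-311 + K))
E(434) - N = 2*434*(-311 + 434) - 1*(-349487) = 2*434*123 + 349487 = 106764 + 349487 = 456251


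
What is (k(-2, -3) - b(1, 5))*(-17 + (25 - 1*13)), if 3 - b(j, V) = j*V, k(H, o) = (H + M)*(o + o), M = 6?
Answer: 110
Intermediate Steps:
k(H, o) = 2*o*(6 + H) (k(H, o) = (H + 6)*(o + o) = (6 + H)*(2*o) = 2*o*(6 + H))
b(j, V) = 3 - V*j (b(j, V) = 3 - j*V = 3 - V*j)
(k(-2, -3) - b(1, 5))*(-17 + (25 - 1*13)) = (2*(-3)*(6 - 2) - (3 - 1*5*1))*(-17 + (25 - 1*13)) = (2*(-3)*4 - (3 - 5))*(-17 + (25 - 13)) = (-24 - 1*(-2))*(-17 + 12) = (-24 + 2)*(-5) = -22*(-5) = 110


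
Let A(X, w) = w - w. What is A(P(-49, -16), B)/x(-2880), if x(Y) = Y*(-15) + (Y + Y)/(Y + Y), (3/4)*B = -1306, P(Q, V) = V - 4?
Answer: 0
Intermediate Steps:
P(Q, V) = -4 + V
B = -5224/3 (B = (4/3)*(-1306) = -5224/3 ≈ -1741.3)
x(Y) = 1 - 15*Y (x(Y) = -15*Y + (2*Y)/((2*Y)) = -15*Y + (2*Y)*(1/(2*Y)) = -15*Y + 1 = 1 - 15*Y)
A(X, w) = 0
A(P(-49, -16), B)/x(-2880) = 0/(1 - 15*(-2880)) = 0/(1 + 43200) = 0/43201 = 0*(1/43201) = 0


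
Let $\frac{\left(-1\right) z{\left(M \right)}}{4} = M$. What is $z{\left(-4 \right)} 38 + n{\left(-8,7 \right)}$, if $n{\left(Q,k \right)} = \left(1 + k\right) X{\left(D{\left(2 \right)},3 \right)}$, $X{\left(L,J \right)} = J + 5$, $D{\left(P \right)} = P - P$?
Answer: $672$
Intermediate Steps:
$z{\left(M \right)} = - 4 M$
$D{\left(P \right)} = 0$
$X{\left(L,J \right)} = 5 + J$
$n{\left(Q,k \right)} = 8 + 8 k$ ($n{\left(Q,k \right)} = \left(1 + k\right) \left(5 + 3\right) = \left(1 + k\right) 8 = 8 + 8 k$)
$z{\left(-4 \right)} 38 + n{\left(-8,7 \right)} = \left(-4\right) \left(-4\right) 38 + \left(8 + 8 \cdot 7\right) = 16 \cdot 38 + \left(8 + 56\right) = 608 + 64 = 672$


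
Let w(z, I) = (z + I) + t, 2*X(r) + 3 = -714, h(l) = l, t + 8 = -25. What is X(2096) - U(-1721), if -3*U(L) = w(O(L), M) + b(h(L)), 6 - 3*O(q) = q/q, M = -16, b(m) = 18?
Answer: -6629/18 ≈ -368.28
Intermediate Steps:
t = -33 (t = -8 - 25 = -33)
X(r) = -717/2 (X(r) = -3/2 + (1/2)*(-714) = -3/2 - 357 = -717/2)
O(q) = 5/3 (O(q) = 2 - q/(3*q) = 2 - 1/3*1 = 2 - 1/3 = 5/3)
w(z, I) = -33 + I + z (w(z, I) = (z + I) - 33 = (I + z) - 33 = -33 + I + z)
U(L) = 88/9 (U(L) = -((-33 - 16 + 5/3) + 18)/3 = -(-142/3 + 18)/3 = -1/3*(-88/3) = 88/9)
X(2096) - U(-1721) = -717/2 - 1*88/9 = -717/2 - 88/9 = -6629/18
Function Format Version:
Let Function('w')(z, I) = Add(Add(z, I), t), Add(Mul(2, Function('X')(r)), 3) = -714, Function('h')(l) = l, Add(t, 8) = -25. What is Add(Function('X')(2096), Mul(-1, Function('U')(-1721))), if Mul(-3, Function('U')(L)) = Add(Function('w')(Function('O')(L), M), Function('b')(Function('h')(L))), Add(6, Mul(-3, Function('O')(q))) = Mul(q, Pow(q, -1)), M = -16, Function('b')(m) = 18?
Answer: Rational(-6629, 18) ≈ -368.28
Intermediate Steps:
t = -33 (t = Add(-8, -25) = -33)
Function('X')(r) = Rational(-717, 2) (Function('X')(r) = Add(Rational(-3, 2), Mul(Rational(1, 2), -714)) = Add(Rational(-3, 2), -357) = Rational(-717, 2))
Function('O')(q) = Rational(5, 3) (Function('O')(q) = Add(2, Mul(Rational(-1, 3), Mul(q, Pow(q, -1)))) = Add(2, Mul(Rational(-1, 3), 1)) = Add(2, Rational(-1, 3)) = Rational(5, 3))
Function('w')(z, I) = Add(-33, I, z) (Function('w')(z, I) = Add(Add(z, I), -33) = Add(Add(I, z), -33) = Add(-33, I, z))
Function('U')(L) = Rational(88, 9) (Function('U')(L) = Mul(Rational(-1, 3), Add(Add(-33, -16, Rational(5, 3)), 18)) = Mul(Rational(-1, 3), Add(Rational(-142, 3), 18)) = Mul(Rational(-1, 3), Rational(-88, 3)) = Rational(88, 9))
Add(Function('X')(2096), Mul(-1, Function('U')(-1721))) = Add(Rational(-717, 2), Mul(-1, Rational(88, 9))) = Add(Rational(-717, 2), Rational(-88, 9)) = Rational(-6629, 18)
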